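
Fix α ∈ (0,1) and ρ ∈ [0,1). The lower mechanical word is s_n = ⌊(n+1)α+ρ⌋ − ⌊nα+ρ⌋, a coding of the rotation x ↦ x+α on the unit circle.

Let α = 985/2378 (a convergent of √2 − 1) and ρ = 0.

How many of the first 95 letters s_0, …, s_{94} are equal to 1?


39

#1s = Σ_{n=0}^{94} s_n = Σ_{n=0}^{94} (⌊(n+1)α+ρ⌋ − ⌊nα+ρ⌋)
the sum telescopes: every ⌊nα+ρ⌋ with 0 < n < 95 appears once with + and once with −, leaving ⌊95α+ρ⌋ − ⌊0·α+ρ⌋
95α + ρ = (95·985) / 2378 = 93575/2378
ρ = 0/2378
⌊93575/2378⌋ = 39,  ⌊0/2378⌋ = 0
#1s = 39 − 0 = 39


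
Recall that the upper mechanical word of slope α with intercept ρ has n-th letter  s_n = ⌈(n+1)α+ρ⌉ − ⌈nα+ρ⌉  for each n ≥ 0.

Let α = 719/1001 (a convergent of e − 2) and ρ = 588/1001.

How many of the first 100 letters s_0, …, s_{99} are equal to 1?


#1s = Σ_{n=0}^{99} s_n = Σ_{n=0}^{99} (⌈(n+1)α+ρ⌉ − ⌈nα+ρ⌉)
the sum telescopes: every ⌈nα+ρ⌉ with 0 < n < 100 appears once with + and once with −, leaving ⌈100α+ρ⌉ − ⌈0·α+ρ⌉
100α + ρ = (100·719 + 588) / 1001 = 72488/1001
ρ = 588/1001
⌈72488/1001⌉ = 73,  ⌈588/1001⌉ = 1
#1s = 73 − 1 = 72

72


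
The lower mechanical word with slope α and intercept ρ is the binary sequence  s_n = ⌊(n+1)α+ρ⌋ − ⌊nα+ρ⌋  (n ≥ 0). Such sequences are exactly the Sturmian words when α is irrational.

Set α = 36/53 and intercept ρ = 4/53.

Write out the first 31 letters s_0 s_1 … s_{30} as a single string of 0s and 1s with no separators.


0110110110110110110111011011011

n=0: ⌊(1·36+4)/53⌋ − ⌊(0·36+4)/53⌋ = ⌊40/53⌋ − ⌊4/53⌋ = 0 − 0 = 0
n=1: ⌊(2·36+4)/53⌋ − ⌊(1·36+4)/53⌋ = ⌊76/53⌋ − ⌊40/53⌋ = 1 − 0 = 1
n=2: ⌊(3·36+4)/53⌋ − ⌊(2·36+4)/53⌋ = ⌊112/53⌋ − ⌊76/53⌋ = 2 − 1 = 1
n=3: ⌊(4·36+4)/53⌋ − ⌊(3·36+4)/53⌋ = ⌊148/53⌋ − ⌊112/53⌋ = 2 − 2 = 0
n=4: ⌊(5·36+4)/53⌋ − ⌊(4·36+4)/53⌋ = ⌊184/53⌋ − ⌊148/53⌋ = 3 − 2 = 1
n=5: ⌊(6·36+4)/53⌋ − ⌊(5·36+4)/53⌋ = ⌊220/53⌋ − ⌊184/53⌋ = 4 − 3 = 1
n=6: ⌊(7·36+4)/53⌋ − ⌊(6·36+4)/53⌋ = ⌊256/53⌋ − ⌊220/53⌋ = 4 − 4 = 0
n=7: ⌊(8·36+4)/53⌋ − ⌊(7·36+4)/53⌋ = ⌊292/53⌋ − ⌊256/53⌋ = 5 − 4 = 1
n=8: ⌊(9·36+4)/53⌋ − ⌊(8·36+4)/53⌋ = ⌊328/53⌋ − ⌊292/53⌋ = 6 − 5 = 1
n=9: ⌊(10·36+4)/53⌋ − ⌊(9·36+4)/53⌋ = ⌊364/53⌋ − ⌊328/53⌋ = 6 − 6 = 0
n=10: ⌊(11·36+4)/53⌋ − ⌊(10·36+4)/53⌋ = ⌊400/53⌋ − ⌊364/53⌋ = 7 − 6 = 1
n=11: ⌊(12·36+4)/53⌋ − ⌊(11·36+4)/53⌋ = ⌊436/53⌋ − ⌊400/53⌋ = 8 − 7 = 1
n=12: ⌊(13·36+4)/53⌋ − ⌊(12·36+4)/53⌋ = ⌊472/53⌋ − ⌊436/53⌋ = 8 − 8 = 0
n=13: ⌊(14·36+4)/53⌋ − ⌊(13·36+4)/53⌋ = ⌊508/53⌋ − ⌊472/53⌋ = 9 − 8 = 1
n=14: ⌊(15·36+4)/53⌋ − ⌊(14·36+4)/53⌋ = ⌊544/53⌋ − ⌊508/53⌋ = 10 − 9 = 1
n=15: ⌊(16·36+4)/53⌋ − ⌊(15·36+4)/53⌋ = ⌊580/53⌋ − ⌊544/53⌋ = 10 − 10 = 0
n=16: ⌊(17·36+4)/53⌋ − ⌊(16·36+4)/53⌋ = ⌊616/53⌋ − ⌊580/53⌋ = 11 − 10 = 1
n=17: ⌊(18·36+4)/53⌋ − ⌊(17·36+4)/53⌋ = ⌊652/53⌋ − ⌊616/53⌋ = 12 − 11 = 1
n=18: ⌊(19·36+4)/53⌋ − ⌊(18·36+4)/53⌋ = ⌊688/53⌋ − ⌊652/53⌋ = 12 − 12 = 0
n=19: ⌊(20·36+4)/53⌋ − ⌊(19·36+4)/53⌋ = ⌊724/53⌋ − ⌊688/53⌋ = 13 − 12 = 1
n=20: ⌊(21·36+4)/53⌋ − ⌊(20·36+4)/53⌋ = ⌊760/53⌋ − ⌊724/53⌋ = 14 − 13 = 1
n=21: ⌊(22·36+4)/53⌋ − ⌊(21·36+4)/53⌋ = ⌊796/53⌋ − ⌊760/53⌋ = 15 − 14 = 1
n=22: ⌊(23·36+4)/53⌋ − ⌊(22·36+4)/53⌋ = ⌊832/53⌋ − ⌊796/53⌋ = 15 − 15 = 0
n=23: ⌊(24·36+4)/53⌋ − ⌊(23·36+4)/53⌋ = ⌊868/53⌋ − ⌊832/53⌋ = 16 − 15 = 1
n=24: ⌊(25·36+4)/53⌋ − ⌊(24·36+4)/53⌋ = ⌊904/53⌋ − ⌊868/53⌋ = 17 − 16 = 1
n=25: ⌊(26·36+4)/53⌋ − ⌊(25·36+4)/53⌋ = ⌊940/53⌋ − ⌊904/53⌋ = 17 − 17 = 0
n=26: ⌊(27·36+4)/53⌋ − ⌊(26·36+4)/53⌋ = ⌊976/53⌋ − ⌊940/53⌋ = 18 − 17 = 1
n=27: ⌊(28·36+4)/53⌋ − ⌊(27·36+4)/53⌋ = ⌊1012/53⌋ − ⌊976/53⌋ = 19 − 18 = 1
n=28: ⌊(29·36+4)/53⌋ − ⌊(28·36+4)/53⌋ = ⌊1048/53⌋ − ⌊1012/53⌋ = 19 − 19 = 0
n=29: ⌊(30·36+4)/53⌋ − ⌊(29·36+4)/53⌋ = ⌊1084/53⌋ − ⌊1048/53⌋ = 20 − 19 = 1
n=30: ⌊(31·36+4)/53⌋ − ⌊(30·36+4)/53⌋ = ⌊1120/53⌋ − ⌊1084/53⌋ = 21 − 20 = 1


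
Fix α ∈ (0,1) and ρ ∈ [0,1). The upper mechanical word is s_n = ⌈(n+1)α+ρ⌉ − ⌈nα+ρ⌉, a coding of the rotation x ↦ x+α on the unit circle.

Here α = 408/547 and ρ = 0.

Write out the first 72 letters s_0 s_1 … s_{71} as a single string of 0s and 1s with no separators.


111011101110111011101110111011101110111011101110111011101110110111011101

n=0: ⌈(1·408)/547⌉ − ⌈(0·408)/547⌉ = ⌈408/547⌉ − ⌈0/547⌉ = 1 − 0 = 1
n=1: ⌈(2·408)/547⌉ − ⌈(1·408)/547⌉ = ⌈816/547⌉ − ⌈408/547⌉ = 2 − 1 = 1
n=2: ⌈(3·408)/547⌉ − ⌈(2·408)/547⌉ = ⌈1224/547⌉ − ⌈816/547⌉ = 3 − 2 = 1
n=3: ⌈(4·408)/547⌉ − ⌈(3·408)/547⌉ = ⌈1632/547⌉ − ⌈1224/547⌉ = 3 − 3 = 0
n=4: ⌈(5·408)/547⌉ − ⌈(4·408)/547⌉ = ⌈2040/547⌉ − ⌈1632/547⌉ = 4 − 3 = 1
n=5: ⌈(6·408)/547⌉ − ⌈(5·408)/547⌉ = ⌈2448/547⌉ − ⌈2040/547⌉ = 5 − 4 = 1
n=6: ⌈(7·408)/547⌉ − ⌈(6·408)/547⌉ = ⌈2856/547⌉ − ⌈2448/547⌉ = 6 − 5 = 1
n=7: ⌈(8·408)/547⌉ − ⌈(7·408)/547⌉ = ⌈3264/547⌉ − ⌈2856/547⌉ = 6 − 6 = 0
n=8: ⌈(9·408)/547⌉ − ⌈(8·408)/547⌉ = ⌈3672/547⌉ − ⌈3264/547⌉ = 7 − 6 = 1
n=9: ⌈(10·408)/547⌉ − ⌈(9·408)/547⌉ = ⌈4080/547⌉ − ⌈3672/547⌉ = 8 − 7 = 1
n=10: ⌈(11·408)/547⌉ − ⌈(10·408)/547⌉ = ⌈4488/547⌉ − ⌈4080/547⌉ = 9 − 8 = 1
n=11: ⌈(12·408)/547⌉ − ⌈(11·408)/547⌉ = ⌈4896/547⌉ − ⌈4488/547⌉ = 9 − 9 = 0
n=12: ⌈(13·408)/547⌉ − ⌈(12·408)/547⌉ = ⌈5304/547⌉ − ⌈4896/547⌉ = 10 − 9 = 1
n=13: ⌈(14·408)/547⌉ − ⌈(13·408)/547⌉ = ⌈5712/547⌉ − ⌈5304/547⌉ = 11 − 10 = 1
n=14: ⌈(15·408)/547⌉ − ⌈(14·408)/547⌉ = ⌈6120/547⌉ − ⌈5712/547⌉ = 12 − 11 = 1
n=15: ⌈(16·408)/547⌉ − ⌈(15·408)/547⌉ = ⌈6528/547⌉ − ⌈6120/547⌉ = 12 − 12 = 0
n=16: ⌈(17·408)/547⌉ − ⌈(16·408)/547⌉ = ⌈6936/547⌉ − ⌈6528/547⌉ = 13 − 12 = 1
n=17: ⌈(18·408)/547⌉ − ⌈(17·408)/547⌉ = ⌈7344/547⌉ − ⌈6936/547⌉ = 14 − 13 = 1
n=18: ⌈(19·408)/547⌉ − ⌈(18·408)/547⌉ = ⌈7752/547⌉ − ⌈7344/547⌉ = 15 − 14 = 1
n=19: ⌈(20·408)/547⌉ − ⌈(19·408)/547⌉ = ⌈8160/547⌉ − ⌈7752/547⌉ = 15 − 15 = 0
n=20: ⌈(21·408)/547⌉ − ⌈(20·408)/547⌉ = ⌈8568/547⌉ − ⌈8160/547⌉ = 16 − 15 = 1
n=21: ⌈(22·408)/547⌉ − ⌈(21·408)/547⌉ = ⌈8976/547⌉ − ⌈8568/547⌉ = 17 − 16 = 1
n=22: ⌈(23·408)/547⌉ − ⌈(22·408)/547⌉ = ⌈9384/547⌉ − ⌈8976/547⌉ = 18 − 17 = 1
n=23: ⌈(24·408)/547⌉ − ⌈(23·408)/547⌉ = ⌈9792/547⌉ − ⌈9384/547⌉ = 18 − 18 = 0
n=24: ⌈(25·408)/547⌉ − ⌈(24·408)/547⌉ = ⌈10200/547⌉ − ⌈9792/547⌉ = 19 − 18 = 1
n=25: ⌈(26·408)/547⌉ − ⌈(25·408)/547⌉ = ⌈10608/547⌉ − ⌈10200/547⌉ = 20 − 19 = 1
n=26: ⌈(27·408)/547⌉ − ⌈(26·408)/547⌉ = ⌈11016/547⌉ − ⌈10608/547⌉ = 21 − 20 = 1
n=27: ⌈(28·408)/547⌉ − ⌈(27·408)/547⌉ = ⌈11424/547⌉ − ⌈11016/547⌉ = 21 − 21 = 0
n=28: ⌈(29·408)/547⌉ − ⌈(28·408)/547⌉ = ⌈11832/547⌉ − ⌈11424/547⌉ = 22 − 21 = 1
n=29: ⌈(30·408)/547⌉ − ⌈(29·408)/547⌉ = ⌈12240/547⌉ − ⌈11832/547⌉ = 23 − 22 = 1
n=30: ⌈(31·408)/547⌉ − ⌈(30·408)/547⌉ = ⌈12648/547⌉ − ⌈12240/547⌉ = 24 − 23 = 1
n=31: ⌈(32·408)/547⌉ − ⌈(31·408)/547⌉ = ⌈13056/547⌉ − ⌈12648/547⌉ = 24 − 24 = 0
n=32: ⌈(33·408)/547⌉ − ⌈(32·408)/547⌉ = ⌈13464/547⌉ − ⌈13056/547⌉ = 25 − 24 = 1
n=33: ⌈(34·408)/547⌉ − ⌈(33·408)/547⌉ = ⌈13872/547⌉ − ⌈13464/547⌉ = 26 − 25 = 1
n=34: ⌈(35·408)/547⌉ − ⌈(34·408)/547⌉ = ⌈14280/547⌉ − ⌈13872/547⌉ = 27 − 26 = 1
n=35: ⌈(36·408)/547⌉ − ⌈(35·408)/547⌉ = ⌈14688/547⌉ − ⌈14280/547⌉ = 27 − 27 = 0
n=36: ⌈(37·408)/547⌉ − ⌈(36·408)/547⌉ = ⌈15096/547⌉ − ⌈14688/547⌉ = 28 − 27 = 1
n=37: ⌈(38·408)/547⌉ − ⌈(37·408)/547⌉ = ⌈15504/547⌉ − ⌈15096/547⌉ = 29 − 28 = 1
n=38: ⌈(39·408)/547⌉ − ⌈(38·408)/547⌉ = ⌈15912/547⌉ − ⌈15504/547⌉ = 30 − 29 = 1
n=39: ⌈(40·408)/547⌉ − ⌈(39·408)/547⌉ = ⌈16320/547⌉ − ⌈15912/547⌉ = 30 − 30 = 0
n=40: ⌈(41·408)/547⌉ − ⌈(40·408)/547⌉ = ⌈16728/547⌉ − ⌈16320/547⌉ = 31 − 30 = 1
n=41: ⌈(42·408)/547⌉ − ⌈(41·408)/547⌉ = ⌈17136/547⌉ − ⌈16728/547⌉ = 32 − 31 = 1
n=42: ⌈(43·408)/547⌉ − ⌈(42·408)/547⌉ = ⌈17544/547⌉ − ⌈17136/547⌉ = 33 − 32 = 1
n=43: ⌈(44·408)/547⌉ − ⌈(43·408)/547⌉ = ⌈17952/547⌉ − ⌈17544/547⌉ = 33 − 33 = 0
n=44: ⌈(45·408)/547⌉ − ⌈(44·408)/547⌉ = ⌈18360/547⌉ − ⌈17952/547⌉ = 34 − 33 = 1
n=45: ⌈(46·408)/547⌉ − ⌈(45·408)/547⌉ = ⌈18768/547⌉ − ⌈18360/547⌉ = 35 − 34 = 1
n=46: ⌈(47·408)/547⌉ − ⌈(46·408)/547⌉ = ⌈19176/547⌉ − ⌈18768/547⌉ = 36 − 35 = 1
n=47: ⌈(48·408)/547⌉ − ⌈(47·408)/547⌉ = ⌈19584/547⌉ − ⌈19176/547⌉ = 36 − 36 = 0
n=48: ⌈(49·408)/547⌉ − ⌈(48·408)/547⌉ = ⌈19992/547⌉ − ⌈19584/547⌉ = 37 − 36 = 1
n=49: ⌈(50·408)/547⌉ − ⌈(49·408)/547⌉ = ⌈20400/547⌉ − ⌈19992/547⌉ = 38 − 37 = 1
n=50: ⌈(51·408)/547⌉ − ⌈(50·408)/547⌉ = ⌈20808/547⌉ − ⌈20400/547⌉ = 39 − 38 = 1
n=51: ⌈(52·408)/547⌉ − ⌈(51·408)/547⌉ = ⌈21216/547⌉ − ⌈20808/547⌉ = 39 − 39 = 0
n=52: ⌈(53·408)/547⌉ − ⌈(52·408)/547⌉ = ⌈21624/547⌉ − ⌈21216/547⌉ = 40 − 39 = 1
n=53: ⌈(54·408)/547⌉ − ⌈(53·408)/547⌉ = ⌈22032/547⌉ − ⌈21624/547⌉ = 41 − 40 = 1
n=54: ⌈(55·408)/547⌉ − ⌈(54·408)/547⌉ = ⌈22440/547⌉ − ⌈22032/547⌉ = 42 − 41 = 1
n=55: ⌈(56·408)/547⌉ − ⌈(55·408)/547⌉ = ⌈22848/547⌉ − ⌈22440/547⌉ = 42 − 42 = 0
n=56: ⌈(57·408)/547⌉ − ⌈(56·408)/547⌉ = ⌈23256/547⌉ − ⌈22848/547⌉ = 43 − 42 = 1
n=57: ⌈(58·408)/547⌉ − ⌈(57·408)/547⌉ = ⌈23664/547⌉ − ⌈23256/547⌉ = 44 − 43 = 1
n=58: ⌈(59·408)/547⌉ − ⌈(58·408)/547⌉ = ⌈24072/547⌉ − ⌈23664/547⌉ = 45 − 44 = 1
n=59: ⌈(60·408)/547⌉ − ⌈(59·408)/547⌉ = ⌈24480/547⌉ − ⌈24072/547⌉ = 45 − 45 = 0
n=60: ⌈(61·408)/547⌉ − ⌈(60·408)/547⌉ = ⌈24888/547⌉ − ⌈24480/547⌉ = 46 − 45 = 1
n=61: ⌈(62·408)/547⌉ − ⌈(61·408)/547⌉ = ⌈25296/547⌉ − ⌈24888/547⌉ = 47 − 46 = 1
n=62: ⌈(63·408)/547⌉ − ⌈(62·408)/547⌉ = ⌈25704/547⌉ − ⌈25296/547⌉ = 47 − 47 = 0
n=63: ⌈(64·408)/547⌉ − ⌈(63·408)/547⌉ = ⌈26112/547⌉ − ⌈25704/547⌉ = 48 − 47 = 1
n=64: ⌈(65·408)/547⌉ − ⌈(64·408)/547⌉ = ⌈26520/547⌉ − ⌈26112/547⌉ = 49 − 48 = 1
n=65: ⌈(66·408)/547⌉ − ⌈(65·408)/547⌉ = ⌈26928/547⌉ − ⌈26520/547⌉ = 50 − 49 = 1
n=66: ⌈(67·408)/547⌉ − ⌈(66·408)/547⌉ = ⌈27336/547⌉ − ⌈26928/547⌉ = 50 − 50 = 0
n=67: ⌈(68·408)/547⌉ − ⌈(67·408)/547⌉ = ⌈27744/547⌉ − ⌈27336/547⌉ = 51 − 50 = 1
n=68: ⌈(69·408)/547⌉ − ⌈(68·408)/547⌉ = ⌈28152/547⌉ − ⌈27744/547⌉ = 52 − 51 = 1
n=69: ⌈(70·408)/547⌉ − ⌈(69·408)/547⌉ = ⌈28560/547⌉ − ⌈28152/547⌉ = 53 − 52 = 1
n=70: ⌈(71·408)/547⌉ − ⌈(70·408)/547⌉ = ⌈28968/547⌉ − ⌈28560/547⌉ = 53 − 53 = 0
n=71: ⌈(72·408)/547⌉ − ⌈(71·408)/547⌉ = ⌈29376/547⌉ − ⌈28968/547⌉ = 54 − 53 = 1


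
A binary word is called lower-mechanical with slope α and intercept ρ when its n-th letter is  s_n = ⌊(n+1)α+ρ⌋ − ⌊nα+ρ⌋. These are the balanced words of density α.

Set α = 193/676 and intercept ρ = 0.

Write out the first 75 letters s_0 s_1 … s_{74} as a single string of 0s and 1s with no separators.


000100010010001001000100100010010001001000100100010010001001000100100010010

n=0: ⌊(1·193)/676⌋ − ⌊(0·193)/676⌋ = ⌊193/676⌋ − ⌊0/676⌋ = 0 − 0 = 0
n=1: ⌊(2·193)/676⌋ − ⌊(1·193)/676⌋ = ⌊386/676⌋ − ⌊193/676⌋ = 0 − 0 = 0
n=2: ⌊(3·193)/676⌋ − ⌊(2·193)/676⌋ = ⌊579/676⌋ − ⌊386/676⌋ = 0 − 0 = 0
n=3: ⌊(4·193)/676⌋ − ⌊(3·193)/676⌋ = ⌊772/676⌋ − ⌊579/676⌋ = 1 − 0 = 1
n=4: ⌊(5·193)/676⌋ − ⌊(4·193)/676⌋ = ⌊965/676⌋ − ⌊772/676⌋ = 1 − 1 = 0
n=5: ⌊(6·193)/676⌋ − ⌊(5·193)/676⌋ = ⌊1158/676⌋ − ⌊965/676⌋ = 1 − 1 = 0
n=6: ⌊(7·193)/676⌋ − ⌊(6·193)/676⌋ = ⌊1351/676⌋ − ⌊1158/676⌋ = 1 − 1 = 0
n=7: ⌊(8·193)/676⌋ − ⌊(7·193)/676⌋ = ⌊1544/676⌋ − ⌊1351/676⌋ = 2 − 1 = 1
n=8: ⌊(9·193)/676⌋ − ⌊(8·193)/676⌋ = ⌊1737/676⌋ − ⌊1544/676⌋ = 2 − 2 = 0
n=9: ⌊(10·193)/676⌋ − ⌊(9·193)/676⌋ = ⌊1930/676⌋ − ⌊1737/676⌋ = 2 − 2 = 0
n=10: ⌊(11·193)/676⌋ − ⌊(10·193)/676⌋ = ⌊2123/676⌋ − ⌊1930/676⌋ = 3 − 2 = 1
n=11: ⌊(12·193)/676⌋ − ⌊(11·193)/676⌋ = ⌊2316/676⌋ − ⌊2123/676⌋ = 3 − 3 = 0
n=12: ⌊(13·193)/676⌋ − ⌊(12·193)/676⌋ = ⌊2509/676⌋ − ⌊2316/676⌋ = 3 − 3 = 0
n=13: ⌊(14·193)/676⌋ − ⌊(13·193)/676⌋ = ⌊2702/676⌋ − ⌊2509/676⌋ = 3 − 3 = 0
n=14: ⌊(15·193)/676⌋ − ⌊(14·193)/676⌋ = ⌊2895/676⌋ − ⌊2702/676⌋ = 4 − 3 = 1
n=15: ⌊(16·193)/676⌋ − ⌊(15·193)/676⌋ = ⌊3088/676⌋ − ⌊2895/676⌋ = 4 − 4 = 0
n=16: ⌊(17·193)/676⌋ − ⌊(16·193)/676⌋ = ⌊3281/676⌋ − ⌊3088/676⌋ = 4 − 4 = 0
n=17: ⌊(18·193)/676⌋ − ⌊(17·193)/676⌋ = ⌊3474/676⌋ − ⌊3281/676⌋ = 5 − 4 = 1
n=18: ⌊(19·193)/676⌋ − ⌊(18·193)/676⌋ = ⌊3667/676⌋ − ⌊3474/676⌋ = 5 − 5 = 0
n=19: ⌊(20·193)/676⌋ − ⌊(19·193)/676⌋ = ⌊3860/676⌋ − ⌊3667/676⌋ = 5 − 5 = 0
n=20: ⌊(21·193)/676⌋ − ⌊(20·193)/676⌋ = ⌊4053/676⌋ − ⌊3860/676⌋ = 5 − 5 = 0
n=21: ⌊(22·193)/676⌋ − ⌊(21·193)/676⌋ = ⌊4246/676⌋ − ⌊4053/676⌋ = 6 − 5 = 1
n=22: ⌊(23·193)/676⌋ − ⌊(22·193)/676⌋ = ⌊4439/676⌋ − ⌊4246/676⌋ = 6 − 6 = 0
n=23: ⌊(24·193)/676⌋ − ⌊(23·193)/676⌋ = ⌊4632/676⌋ − ⌊4439/676⌋ = 6 − 6 = 0
n=24: ⌊(25·193)/676⌋ − ⌊(24·193)/676⌋ = ⌊4825/676⌋ − ⌊4632/676⌋ = 7 − 6 = 1
n=25: ⌊(26·193)/676⌋ − ⌊(25·193)/676⌋ = ⌊5018/676⌋ − ⌊4825/676⌋ = 7 − 7 = 0
n=26: ⌊(27·193)/676⌋ − ⌊(26·193)/676⌋ = ⌊5211/676⌋ − ⌊5018/676⌋ = 7 − 7 = 0
n=27: ⌊(28·193)/676⌋ − ⌊(27·193)/676⌋ = ⌊5404/676⌋ − ⌊5211/676⌋ = 7 − 7 = 0
n=28: ⌊(29·193)/676⌋ − ⌊(28·193)/676⌋ = ⌊5597/676⌋ − ⌊5404/676⌋ = 8 − 7 = 1
n=29: ⌊(30·193)/676⌋ − ⌊(29·193)/676⌋ = ⌊5790/676⌋ − ⌊5597/676⌋ = 8 − 8 = 0
n=30: ⌊(31·193)/676⌋ − ⌊(30·193)/676⌋ = ⌊5983/676⌋ − ⌊5790/676⌋ = 8 − 8 = 0
n=31: ⌊(32·193)/676⌋ − ⌊(31·193)/676⌋ = ⌊6176/676⌋ − ⌊5983/676⌋ = 9 − 8 = 1
n=32: ⌊(33·193)/676⌋ − ⌊(32·193)/676⌋ = ⌊6369/676⌋ − ⌊6176/676⌋ = 9 − 9 = 0
n=33: ⌊(34·193)/676⌋ − ⌊(33·193)/676⌋ = ⌊6562/676⌋ − ⌊6369/676⌋ = 9 − 9 = 0
n=34: ⌊(35·193)/676⌋ − ⌊(34·193)/676⌋ = ⌊6755/676⌋ − ⌊6562/676⌋ = 9 − 9 = 0
n=35: ⌊(36·193)/676⌋ − ⌊(35·193)/676⌋ = ⌊6948/676⌋ − ⌊6755/676⌋ = 10 − 9 = 1
n=36: ⌊(37·193)/676⌋ − ⌊(36·193)/676⌋ = ⌊7141/676⌋ − ⌊6948/676⌋ = 10 − 10 = 0
n=37: ⌊(38·193)/676⌋ − ⌊(37·193)/676⌋ = ⌊7334/676⌋ − ⌊7141/676⌋ = 10 − 10 = 0
n=38: ⌊(39·193)/676⌋ − ⌊(38·193)/676⌋ = ⌊7527/676⌋ − ⌊7334/676⌋ = 11 − 10 = 1
n=39: ⌊(40·193)/676⌋ − ⌊(39·193)/676⌋ = ⌊7720/676⌋ − ⌊7527/676⌋ = 11 − 11 = 0
n=40: ⌊(41·193)/676⌋ − ⌊(40·193)/676⌋ = ⌊7913/676⌋ − ⌊7720/676⌋ = 11 − 11 = 0
n=41: ⌊(42·193)/676⌋ − ⌊(41·193)/676⌋ = ⌊8106/676⌋ − ⌊7913/676⌋ = 11 − 11 = 0
n=42: ⌊(43·193)/676⌋ − ⌊(42·193)/676⌋ = ⌊8299/676⌋ − ⌊8106/676⌋ = 12 − 11 = 1
n=43: ⌊(44·193)/676⌋ − ⌊(43·193)/676⌋ = ⌊8492/676⌋ − ⌊8299/676⌋ = 12 − 12 = 0
n=44: ⌊(45·193)/676⌋ − ⌊(44·193)/676⌋ = ⌊8685/676⌋ − ⌊8492/676⌋ = 12 − 12 = 0
n=45: ⌊(46·193)/676⌋ − ⌊(45·193)/676⌋ = ⌊8878/676⌋ − ⌊8685/676⌋ = 13 − 12 = 1
n=46: ⌊(47·193)/676⌋ − ⌊(46·193)/676⌋ = ⌊9071/676⌋ − ⌊8878/676⌋ = 13 − 13 = 0
n=47: ⌊(48·193)/676⌋ − ⌊(47·193)/676⌋ = ⌊9264/676⌋ − ⌊9071/676⌋ = 13 − 13 = 0
n=48: ⌊(49·193)/676⌋ − ⌊(48·193)/676⌋ = ⌊9457/676⌋ − ⌊9264/676⌋ = 13 − 13 = 0
n=49: ⌊(50·193)/676⌋ − ⌊(49·193)/676⌋ = ⌊9650/676⌋ − ⌊9457/676⌋ = 14 − 13 = 1
n=50: ⌊(51·193)/676⌋ − ⌊(50·193)/676⌋ = ⌊9843/676⌋ − ⌊9650/676⌋ = 14 − 14 = 0
n=51: ⌊(52·193)/676⌋ − ⌊(51·193)/676⌋ = ⌊10036/676⌋ − ⌊9843/676⌋ = 14 − 14 = 0
n=52: ⌊(53·193)/676⌋ − ⌊(52·193)/676⌋ = ⌊10229/676⌋ − ⌊10036/676⌋ = 15 − 14 = 1
n=53: ⌊(54·193)/676⌋ − ⌊(53·193)/676⌋ = ⌊10422/676⌋ − ⌊10229/676⌋ = 15 − 15 = 0
n=54: ⌊(55·193)/676⌋ − ⌊(54·193)/676⌋ = ⌊10615/676⌋ − ⌊10422/676⌋ = 15 − 15 = 0
n=55: ⌊(56·193)/676⌋ − ⌊(55·193)/676⌋ = ⌊10808/676⌋ − ⌊10615/676⌋ = 15 − 15 = 0
n=56: ⌊(57·193)/676⌋ − ⌊(56·193)/676⌋ = ⌊11001/676⌋ − ⌊10808/676⌋ = 16 − 15 = 1
n=57: ⌊(58·193)/676⌋ − ⌊(57·193)/676⌋ = ⌊11194/676⌋ − ⌊11001/676⌋ = 16 − 16 = 0
n=58: ⌊(59·193)/676⌋ − ⌊(58·193)/676⌋ = ⌊11387/676⌋ − ⌊11194/676⌋ = 16 − 16 = 0
n=59: ⌊(60·193)/676⌋ − ⌊(59·193)/676⌋ = ⌊11580/676⌋ − ⌊11387/676⌋ = 17 − 16 = 1
n=60: ⌊(61·193)/676⌋ − ⌊(60·193)/676⌋ = ⌊11773/676⌋ − ⌊11580/676⌋ = 17 − 17 = 0
n=61: ⌊(62·193)/676⌋ − ⌊(61·193)/676⌋ = ⌊11966/676⌋ − ⌊11773/676⌋ = 17 − 17 = 0
n=62: ⌊(63·193)/676⌋ − ⌊(62·193)/676⌋ = ⌊12159/676⌋ − ⌊11966/676⌋ = 17 − 17 = 0
n=63: ⌊(64·193)/676⌋ − ⌊(63·193)/676⌋ = ⌊12352/676⌋ − ⌊12159/676⌋ = 18 − 17 = 1
n=64: ⌊(65·193)/676⌋ − ⌊(64·193)/676⌋ = ⌊12545/676⌋ − ⌊12352/676⌋ = 18 − 18 = 0
n=65: ⌊(66·193)/676⌋ − ⌊(65·193)/676⌋ = ⌊12738/676⌋ − ⌊12545/676⌋ = 18 − 18 = 0
n=66: ⌊(67·193)/676⌋ − ⌊(66·193)/676⌋ = ⌊12931/676⌋ − ⌊12738/676⌋ = 19 − 18 = 1
n=67: ⌊(68·193)/676⌋ − ⌊(67·193)/676⌋ = ⌊13124/676⌋ − ⌊12931/676⌋ = 19 − 19 = 0
n=68: ⌊(69·193)/676⌋ − ⌊(68·193)/676⌋ = ⌊13317/676⌋ − ⌊13124/676⌋ = 19 − 19 = 0
n=69: ⌊(70·193)/676⌋ − ⌊(69·193)/676⌋ = ⌊13510/676⌋ − ⌊13317/676⌋ = 19 − 19 = 0
n=70: ⌊(71·193)/676⌋ − ⌊(70·193)/676⌋ = ⌊13703/676⌋ − ⌊13510/676⌋ = 20 − 19 = 1
n=71: ⌊(72·193)/676⌋ − ⌊(71·193)/676⌋ = ⌊13896/676⌋ − ⌊13703/676⌋ = 20 − 20 = 0
n=72: ⌊(73·193)/676⌋ − ⌊(72·193)/676⌋ = ⌊14089/676⌋ − ⌊13896/676⌋ = 20 − 20 = 0
n=73: ⌊(74·193)/676⌋ − ⌊(73·193)/676⌋ = ⌊14282/676⌋ − ⌊14089/676⌋ = 21 − 20 = 1
n=74: ⌊(75·193)/676⌋ − ⌊(74·193)/676⌋ = ⌊14475/676⌋ − ⌊14282/676⌋ = 21 − 21 = 0


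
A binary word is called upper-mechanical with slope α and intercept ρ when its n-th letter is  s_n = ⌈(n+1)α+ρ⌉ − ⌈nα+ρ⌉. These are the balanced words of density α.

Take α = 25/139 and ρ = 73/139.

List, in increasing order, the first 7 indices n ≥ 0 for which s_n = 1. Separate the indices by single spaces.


2 8 13 19 24 30 36

n=0: ⌈98/139⌉−⌈73/139⌉ = 1−1 = 0
n=1: ⌈123/139⌉−⌈98/139⌉ = 1−1 = 0
n=2: ⌈148/139⌉−⌈123/139⌉ = 2−1 = 1  ← one
n=3: ⌈173/139⌉−⌈148/139⌉ = 2−2 = 0
n=4: ⌈198/139⌉−⌈173/139⌉ = 2−2 = 0
n=5: ⌈223/139⌉−⌈198/139⌉ = 2−2 = 0
n=6: ⌈248/139⌉−⌈223/139⌉ = 2−2 = 0
n=7: ⌈273/139⌉−⌈248/139⌉ = 2−2 = 0
n=8: ⌈298/139⌉−⌈273/139⌉ = 3−2 = 1  ← one
n=9: ⌈323/139⌉−⌈298/139⌉ = 3−3 = 0
n=10: ⌈348/139⌉−⌈323/139⌉ = 3−3 = 0
n=11: ⌈373/139⌉−⌈348/139⌉ = 3−3 = 0
n=12: ⌈398/139⌉−⌈373/139⌉ = 3−3 = 0
n=13: ⌈423/139⌉−⌈398/139⌉ = 4−3 = 1  ← one
n=14: ⌈448/139⌉−⌈423/139⌉ = 4−4 = 0
n=15: ⌈473/139⌉−⌈448/139⌉ = 4−4 = 0
n=16: ⌈498/139⌉−⌈473/139⌉ = 4−4 = 0
n=17: ⌈523/139⌉−⌈498/139⌉ = 4−4 = 0
n=18: ⌈548/139⌉−⌈523/139⌉ = 4−4 = 0
n=19: ⌈573/139⌉−⌈548/139⌉ = 5−4 = 1  ← one
n=20: ⌈598/139⌉−⌈573/139⌉ = 5−5 = 0
n=21: ⌈623/139⌉−⌈598/139⌉ = 5−5 = 0
n=22: ⌈648/139⌉−⌈623/139⌉ = 5−5 = 0
n=23: ⌈673/139⌉−⌈648/139⌉ = 5−5 = 0
n=24: ⌈698/139⌉−⌈673/139⌉ = 6−5 = 1  ← one
n=25: ⌈723/139⌉−⌈698/139⌉ = 6−6 = 0
n=26: ⌈748/139⌉−⌈723/139⌉ = 6−6 = 0
n=27: ⌈773/139⌉−⌈748/139⌉ = 6−6 = 0
n=28: ⌈798/139⌉−⌈773/139⌉ = 6−6 = 0
n=29: ⌈823/139⌉−⌈798/139⌉ = 6−6 = 0
n=30: ⌈848/139⌉−⌈823/139⌉ = 7−6 = 1  ← one
n=31: ⌈873/139⌉−⌈848/139⌉ = 7−7 = 0
n=32: ⌈898/139⌉−⌈873/139⌉ = 7−7 = 0
n=33: ⌈923/139⌉−⌈898/139⌉ = 7−7 = 0
n=34: ⌈948/139⌉−⌈923/139⌉ = 7−7 = 0
n=35: ⌈973/139⌉−⌈948/139⌉ = 7−7 = 0
n=36: ⌈998/139⌉−⌈973/139⌉ = 8−7 = 1  ← one
positions of the first 7 ones: 2 8 13 19 24 30 36


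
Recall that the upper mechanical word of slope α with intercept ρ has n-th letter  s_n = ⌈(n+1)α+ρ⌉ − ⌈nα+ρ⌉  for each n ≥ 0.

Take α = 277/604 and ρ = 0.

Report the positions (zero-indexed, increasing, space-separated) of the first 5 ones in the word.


n=0: ⌈277/604⌉−⌈0/604⌉ = 1−0 = 1  ← one
n=1: ⌈554/604⌉−⌈277/604⌉ = 1−1 = 0
n=2: ⌈831/604⌉−⌈554/604⌉ = 2−1 = 1  ← one
n=3: ⌈1108/604⌉−⌈831/604⌉ = 2−2 = 0
n=4: ⌈1385/604⌉−⌈1108/604⌉ = 3−2 = 1  ← one
n=5: ⌈1662/604⌉−⌈1385/604⌉ = 3−3 = 0
n=6: ⌈1939/604⌉−⌈1662/604⌉ = 4−3 = 1  ← one
n=7: ⌈2216/604⌉−⌈1939/604⌉ = 4−4 = 0
n=8: ⌈2493/604⌉−⌈2216/604⌉ = 5−4 = 1  ← one
positions of the first 5 ones: 0 2 4 6 8

0 2 4 6 8


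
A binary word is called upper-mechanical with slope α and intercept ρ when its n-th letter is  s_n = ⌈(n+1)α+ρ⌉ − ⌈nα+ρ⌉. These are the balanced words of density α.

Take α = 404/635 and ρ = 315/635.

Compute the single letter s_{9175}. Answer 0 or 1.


(n+1)α + ρ = (9176·404 + 315) / 635 = 3707419/635
nα + ρ     = (9175·404 + 315) / 635 = 3707015/635
⌈3707419/635⌉ = 5839,  ⌈3707015/635⌉ = 5838
s_{9175} = 5839 − 5838 = 1

1


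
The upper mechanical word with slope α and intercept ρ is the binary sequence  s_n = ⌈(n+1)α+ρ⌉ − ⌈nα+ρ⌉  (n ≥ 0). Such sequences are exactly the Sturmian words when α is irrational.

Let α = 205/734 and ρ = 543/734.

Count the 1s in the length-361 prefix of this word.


101

#1s = Σ_{n=0}^{360} s_n = Σ_{n=0}^{360} (⌈(n+1)α+ρ⌉ − ⌈nα+ρ⌉)
the sum telescopes: every ⌈nα+ρ⌉ with 0 < n < 361 appears once with + and once with −, leaving ⌈361α+ρ⌉ − ⌈0·α+ρ⌉
361α + ρ = (361·205 + 543) / 734 = 74548/734
ρ = 543/734
⌈74548/734⌉ = 102,  ⌈543/734⌉ = 1
#1s = 102 − 1 = 101


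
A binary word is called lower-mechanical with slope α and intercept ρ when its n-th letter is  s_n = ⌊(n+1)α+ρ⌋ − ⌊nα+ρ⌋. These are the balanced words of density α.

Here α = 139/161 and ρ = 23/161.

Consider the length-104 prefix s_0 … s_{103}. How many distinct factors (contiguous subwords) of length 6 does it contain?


7

t_n = ⌊(n·139+23)/161⌋ for n = 0 … 104:
  n=0…9: ⌊23/161⌋=0 ⌊162/161⌋=1 ⌊301/161⌋=1 ⌊440/161⌋=2 ⌊579/161⌋=3 ⌊718/161⌋=4 ⌊857/161⌋=5 ⌊996/161⌋=6 ⌊1135/161⌋=7 ⌊1274/161⌋=7
  n=10…19: ⌊1413/161⌋=8 ⌊1552/161⌋=9 ⌊1691/161⌋=10 ⌊1830/161⌋=11 ⌊1969/161⌋=12 ⌊2108/161⌋=13 ⌊2247/161⌋=13 ⌊2386/161⌋=14 ⌊2525/161⌋=15 ⌊2664/161⌋=16
  n=20…29: ⌊2803/161⌋=17 ⌊2942/161⌋=18 ⌊3081/161⌋=19 ⌊3220/161⌋=20 ⌊3359/161⌋=20 ⌊3498/161⌋=21 ⌊3637/161⌋=22 ⌊3776/161⌋=23 ⌊3915/161⌋=24 ⌊4054/161⌋=25
  n=30…39: ⌊4193/161⌋=26 ⌊4332/161⌋=26 ⌊4471/161⌋=27 ⌊4610/161⌋=28 ⌊4749/161⌋=29 ⌊4888/161⌋=30 ⌊5027/161⌋=31 ⌊5166/161⌋=32 ⌊5305/161⌋=32 ⌊5444/161⌋=33
  n=40…49: ⌊5583/161⌋=34 ⌊5722/161⌋=35 ⌊5861/161⌋=36 ⌊6000/161⌋=37 ⌊6139/161⌋=38 ⌊6278/161⌋=38 ⌊6417/161⌋=39 ⌊6556/161⌋=40 ⌊6695/161⌋=41 ⌊6834/161⌋=42
  n=50…59: ⌊6973/161⌋=43 ⌊7112/161⌋=44 ⌊7251/161⌋=45 ⌊7390/161⌋=45 ⌊7529/161⌋=46 ⌊7668/161⌋=47 ⌊7807/161⌋=48 ⌊7946/161⌋=49 ⌊8085/161⌋=50 ⌊8224/161⌋=51
  n=60…69: ⌊8363/161⌋=51 ⌊8502/161⌋=52 ⌊8641/161⌋=53 ⌊8780/161⌋=54 ⌊8919/161⌋=55 ⌊9058/161⌋=56 ⌊9197/161⌋=57 ⌊9336/161⌋=57 ⌊9475/161⌋=58 ⌊9614/161⌋=59
  n=70…79: ⌊9753/161⌋=60 ⌊9892/161⌋=61 ⌊10031/161⌋=62 ⌊10170/161⌋=63 ⌊10309/161⌋=64 ⌊10448/161⌋=64 ⌊10587/161⌋=65 ⌊10726/161⌋=66 ⌊10865/161⌋=67 ⌊11004/161⌋=68
  n=80…89: ⌊11143/161⌋=69 ⌊11282/161⌋=70 ⌊11421/161⌋=70 ⌊11560/161⌋=71 ⌊11699/161⌋=72 ⌊11838/161⌋=73 ⌊11977/161⌋=74 ⌊12116/161⌋=75 ⌊12255/161⌋=76 ⌊12394/161⌋=76
  n=90…99: ⌊12533/161⌋=77 ⌊12672/161⌋=78 ⌊12811/161⌋=79 ⌊12950/161⌋=80 ⌊13089/161⌋=81 ⌊13228/161⌋=82 ⌊13367/161⌋=83 ⌊13506/161⌋=83 ⌊13645/161⌋=84 ⌊13784/161⌋=85
  n=100…104: ⌊13923/161⌋=86 ⌊14062/161⌋=87 ⌊14201/161⌋=88 ⌊14340/161⌋=89 ⌊14479/161⌋=89
s_n = t_(n+1) − t_n for n = 0 … 103 gives
prefix = 10111111011111101111111011111101111110111111011111110111111011111101111111011111101111110111111101111110
slide a length-6 window over [0..5] … [98..103] (99 windows); first occurrence of each distinct factor:
  [  0..  5] 101111
  [  1..  6] 011111
  [  2..  7] 111111
  [  3..  8] 111110
  [  4..  9] 111101
  [  5.. 10] 111011
  [  6.. 11] 110111
  (the other 92 windows repeat one of these)
distinct factors: {011111, 101111, 110111, 111011, 111101, 111110, 111111}
count = 7  (Sturmian bound for length 6 is 7)


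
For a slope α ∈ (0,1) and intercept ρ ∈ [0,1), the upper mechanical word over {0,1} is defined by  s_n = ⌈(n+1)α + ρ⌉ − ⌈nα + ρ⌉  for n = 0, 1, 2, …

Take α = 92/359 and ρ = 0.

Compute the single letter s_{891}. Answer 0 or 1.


(n+1)α + ρ = (892·92) / 359 = 82064/359
nα + ρ     = (891·92) / 359 = 81972/359
⌈82064/359⌉ = 229,  ⌈81972/359⌉ = 229
s_{891} = 229 − 229 = 0

0


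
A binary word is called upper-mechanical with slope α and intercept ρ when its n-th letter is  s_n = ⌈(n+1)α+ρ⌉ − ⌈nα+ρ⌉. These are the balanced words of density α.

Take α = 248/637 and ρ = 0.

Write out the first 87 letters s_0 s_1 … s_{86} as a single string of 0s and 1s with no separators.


101001010010100101001001010010100101001001010010100101001001010010100101001001010010100

n=0: ⌈(1·248)/637⌉ − ⌈(0·248)/637⌉ = ⌈248/637⌉ − ⌈0/637⌉ = 1 − 0 = 1
n=1: ⌈(2·248)/637⌉ − ⌈(1·248)/637⌉ = ⌈496/637⌉ − ⌈248/637⌉ = 1 − 1 = 0
n=2: ⌈(3·248)/637⌉ − ⌈(2·248)/637⌉ = ⌈744/637⌉ − ⌈496/637⌉ = 2 − 1 = 1
n=3: ⌈(4·248)/637⌉ − ⌈(3·248)/637⌉ = ⌈992/637⌉ − ⌈744/637⌉ = 2 − 2 = 0
n=4: ⌈(5·248)/637⌉ − ⌈(4·248)/637⌉ = ⌈1240/637⌉ − ⌈992/637⌉ = 2 − 2 = 0
n=5: ⌈(6·248)/637⌉ − ⌈(5·248)/637⌉ = ⌈1488/637⌉ − ⌈1240/637⌉ = 3 − 2 = 1
n=6: ⌈(7·248)/637⌉ − ⌈(6·248)/637⌉ = ⌈1736/637⌉ − ⌈1488/637⌉ = 3 − 3 = 0
n=7: ⌈(8·248)/637⌉ − ⌈(7·248)/637⌉ = ⌈1984/637⌉ − ⌈1736/637⌉ = 4 − 3 = 1
n=8: ⌈(9·248)/637⌉ − ⌈(8·248)/637⌉ = ⌈2232/637⌉ − ⌈1984/637⌉ = 4 − 4 = 0
n=9: ⌈(10·248)/637⌉ − ⌈(9·248)/637⌉ = ⌈2480/637⌉ − ⌈2232/637⌉ = 4 − 4 = 0
n=10: ⌈(11·248)/637⌉ − ⌈(10·248)/637⌉ = ⌈2728/637⌉ − ⌈2480/637⌉ = 5 − 4 = 1
n=11: ⌈(12·248)/637⌉ − ⌈(11·248)/637⌉ = ⌈2976/637⌉ − ⌈2728/637⌉ = 5 − 5 = 0
n=12: ⌈(13·248)/637⌉ − ⌈(12·248)/637⌉ = ⌈3224/637⌉ − ⌈2976/637⌉ = 6 − 5 = 1
n=13: ⌈(14·248)/637⌉ − ⌈(13·248)/637⌉ = ⌈3472/637⌉ − ⌈3224/637⌉ = 6 − 6 = 0
n=14: ⌈(15·248)/637⌉ − ⌈(14·248)/637⌉ = ⌈3720/637⌉ − ⌈3472/637⌉ = 6 − 6 = 0
n=15: ⌈(16·248)/637⌉ − ⌈(15·248)/637⌉ = ⌈3968/637⌉ − ⌈3720/637⌉ = 7 − 6 = 1
n=16: ⌈(17·248)/637⌉ − ⌈(16·248)/637⌉ = ⌈4216/637⌉ − ⌈3968/637⌉ = 7 − 7 = 0
n=17: ⌈(18·248)/637⌉ − ⌈(17·248)/637⌉ = ⌈4464/637⌉ − ⌈4216/637⌉ = 8 − 7 = 1
n=18: ⌈(19·248)/637⌉ − ⌈(18·248)/637⌉ = ⌈4712/637⌉ − ⌈4464/637⌉ = 8 − 8 = 0
n=19: ⌈(20·248)/637⌉ − ⌈(19·248)/637⌉ = ⌈4960/637⌉ − ⌈4712/637⌉ = 8 − 8 = 0
n=20: ⌈(21·248)/637⌉ − ⌈(20·248)/637⌉ = ⌈5208/637⌉ − ⌈4960/637⌉ = 9 − 8 = 1
n=21: ⌈(22·248)/637⌉ − ⌈(21·248)/637⌉ = ⌈5456/637⌉ − ⌈5208/637⌉ = 9 − 9 = 0
n=22: ⌈(23·248)/637⌉ − ⌈(22·248)/637⌉ = ⌈5704/637⌉ − ⌈5456/637⌉ = 9 − 9 = 0
n=23: ⌈(24·248)/637⌉ − ⌈(23·248)/637⌉ = ⌈5952/637⌉ − ⌈5704/637⌉ = 10 − 9 = 1
n=24: ⌈(25·248)/637⌉ − ⌈(24·248)/637⌉ = ⌈6200/637⌉ − ⌈5952/637⌉ = 10 − 10 = 0
n=25: ⌈(26·248)/637⌉ − ⌈(25·248)/637⌉ = ⌈6448/637⌉ − ⌈6200/637⌉ = 11 − 10 = 1
n=26: ⌈(27·248)/637⌉ − ⌈(26·248)/637⌉ = ⌈6696/637⌉ − ⌈6448/637⌉ = 11 − 11 = 0
n=27: ⌈(28·248)/637⌉ − ⌈(27·248)/637⌉ = ⌈6944/637⌉ − ⌈6696/637⌉ = 11 − 11 = 0
n=28: ⌈(29·248)/637⌉ − ⌈(28·248)/637⌉ = ⌈7192/637⌉ − ⌈6944/637⌉ = 12 − 11 = 1
n=29: ⌈(30·248)/637⌉ − ⌈(29·248)/637⌉ = ⌈7440/637⌉ − ⌈7192/637⌉ = 12 − 12 = 0
n=30: ⌈(31·248)/637⌉ − ⌈(30·248)/637⌉ = ⌈7688/637⌉ − ⌈7440/637⌉ = 13 − 12 = 1
n=31: ⌈(32·248)/637⌉ − ⌈(31·248)/637⌉ = ⌈7936/637⌉ − ⌈7688/637⌉ = 13 − 13 = 0
n=32: ⌈(33·248)/637⌉ − ⌈(32·248)/637⌉ = ⌈8184/637⌉ − ⌈7936/637⌉ = 13 − 13 = 0
n=33: ⌈(34·248)/637⌉ − ⌈(33·248)/637⌉ = ⌈8432/637⌉ − ⌈8184/637⌉ = 14 − 13 = 1
n=34: ⌈(35·248)/637⌉ − ⌈(34·248)/637⌉ = ⌈8680/637⌉ − ⌈8432/637⌉ = 14 − 14 = 0
n=35: ⌈(36·248)/637⌉ − ⌈(35·248)/637⌉ = ⌈8928/637⌉ − ⌈8680/637⌉ = 15 − 14 = 1
n=36: ⌈(37·248)/637⌉ − ⌈(36·248)/637⌉ = ⌈9176/637⌉ − ⌈8928/637⌉ = 15 − 15 = 0
n=37: ⌈(38·248)/637⌉ − ⌈(37·248)/637⌉ = ⌈9424/637⌉ − ⌈9176/637⌉ = 15 − 15 = 0
n=38: ⌈(39·248)/637⌉ − ⌈(38·248)/637⌉ = ⌈9672/637⌉ − ⌈9424/637⌉ = 16 − 15 = 1
n=39: ⌈(40·248)/637⌉ − ⌈(39·248)/637⌉ = ⌈9920/637⌉ − ⌈9672/637⌉ = 16 − 16 = 0
n=40: ⌈(41·248)/637⌉ − ⌈(40·248)/637⌉ = ⌈10168/637⌉ − ⌈9920/637⌉ = 16 − 16 = 0
n=41: ⌈(42·248)/637⌉ − ⌈(41·248)/637⌉ = ⌈10416/637⌉ − ⌈10168/637⌉ = 17 − 16 = 1
n=42: ⌈(43·248)/637⌉ − ⌈(42·248)/637⌉ = ⌈10664/637⌉ − ⌈10416/637⌉ = 17 − 17 = 0
n=43: ⌈(44·248)/637⌉ − ⌈(43·248)/637⌉ = ⌈10912/637⌉ − ⌈10664/637⌉ = 18 − 17 = 1
n=44: ⌈(45·248)/637⌉ − ⌈(44·248)/637⌉ = ⌈11160/637⌉ − ⌈10912/637⌉ = 18 − 18 = 0
n=45: ⌈(46·248)/637⌉ − ⌈(45·248)/637⌉ = ⌈11408/637⌉ − ⌈11160/637⌉ = 18 − 18 = 0
n=46: ⌈(47·248)/637⌉ − ⌈(46·248)/637⌉ = ⌈11656/637⌉ − ⌈11408/637⌉ = 19 − 18 = 1
n=47: ⌈(48·248)/637⌉ − ⌈(47·248)/637⌉ = ⌈11904/637⌉ − ⌈11656/637⌉ = 19 − 19 = 0
n=48: ⌈(49·248)/637⌉ − ⌈(48·248)/637⌉ = ⌈12152/637⌉ − ⌈11904/637⌉ = 20 − 19 = 1
n=49: ⌈(50·248)/637⌉ − ⌈(49·248)/637⌉ = ⌈12400/637⌉ − ⌈12152/637⌉ = 20 − 20 = 0
n=50: ⌈(51·248)/637⌉ − ⌈(50·248)/637⌉ = ⌈12648/637⌉ − ⌈12400/637⌉ = 20 − 20 = 0
n=51: ⌈(52·248)/637⌉ − ⌈(51·248)/637⌉ = ⌈12896/637⌉ − ⌈12648/637⌉ = 21 − 20 = 1
n=52: ⌈(53·248)/637⌉ − ⌈(52·248)/637⌉ = ⌈13144/637⌉ − ⌈12896/637⌉ = 21 − 21 = 0
n=53: ⌈(54·248)/637⌉ − ⌈(53·248)/637⌉ = ⌈13392/637⌉ − ⌈13144/637⌉ = 22 − 21 = 1
n=54: ⌈(55·248)/637⌉ − ⌈(54·248)/637⌉ = ⌈13640/637⌉ − ⌈13392/637⌉ = 22 − 22 = 0
n=55: ⌈(56·248)/637⌉ − ⌈(55·248)/637⌉ = ⌈13888/637⌉ − ⌈13640/637⌉ = 22 − 22 = 0
n=56: ⌈(57·248)/637⌉ − ⌈(56·248)/637⌉ = ⌈14136/637⌉ − ⌈13888/637⌉ = 23 − 22 = 1
n=57: ⌈(58·248)/637⌉ − ⌈(57·248)/637⌉ = ⌈14384/637⌉ − ⌈14136/637⌉ = 23 − 23 = 0
n=58: ⌈(59·248)/637⌉ − ⌈(58·248)/637⌉ = ⌈14632/637⌉ − ⌈14384/637⌉ = 23 − 23 = 0
n=59: ⌈(60·248)/637⌉ − ⌈(59·248)/637⌉ = ⌈14880/637⌉ − ⌈14632/637⌉ = 24 − 23 = 1
n=60: ⌈(61·248)/637⌉ − ⌈(60·248)/637⌉ = ⌈15128/637⌉ − ⌈14880/637⌉ = 24 − 24 = 0
n=61: ⌈(62·248)/637⌉ − ⌈(61·248)/637⌉ = ⌈15376/637⌉ − ⌈15128/637⌉ = 25 − 24 = 1
n=62: ⌈(63·248)/637⌉ − ⌈(62·248)/637⌉ = ⌈15624/637⌉ − ⌈15376/637⌉ = 25 − 25 = 0
n=63: ⌈(64·248)/637⌉ − ⌈(63·248)/637⌉ = ⌈15872/637⌉ − ⌈15624/637⌉ = 25 − 25 = 0
n=64: ⌈(65·248)/637⌉ − ⌈(64·248)/637⌉ = ⌈16120/637⌉ − ⌈15872/637⌉ = 26 − 25 = 1
n=65: ⌈(66·248)/637⌉ − ⌈(65·248)/637⌉ = ⌈16368/637⌉ − ⌈16120/637⌉ = 26 − 26 = 0
n=66: ⌈(67·248)/637⌉ − ⌈(66·248)/637⌉ = ⌈16616/637⌉ − ⌈16368/637⌉ = 27 − 26 = 1
n=67: ⌈(68·248)/637⌉ − ⌈(67·248)/637⌉ = ⌈16864/637⌉ − ⌈16616/637⌉ = 27 − 27 = 0
n=68: ⌈(69·248)/637⌉ − ⌈(68·248)/637⌉ = ⌈17112/637⌉ − ⌈16864/637⌉ = 27 − 27 = 0
n=69: ⌈(70·248)/637⌉ − ⌈(69·248)/637⌉ = ⌈17360/637⌉ − ⌈17112/637⌉ = 28 − 27 = 1
n=70: ⌈(71·248)/637⌉ − ⌈(70·248)/637⌉ = ⌈17608/637⌉ − ⌈17360/637⌉ = 28 − 28 = 0
n=71: ⌈(72·248)/637⌉ − ⌈(71·248)/637⌉ = ⌈17856/637⌉ − ⌈17608/637⌉ = 29 − 28 = 1
n=72: ⌈(73·248)/637⌉ − ⌈(72·248)/637⌉ = ⌈18104/637⌉ − ⌈17856/637⌉ = 29 − 29 = 0
n=73: ⌈(74·248)/637⌉ − ⌈(73·248)/637⌉ = ⌈18352/637⌉ − ⌈18104/637⌉ = 29 − 29 = 0
n=74: ⌈(75·248)/637⌉ − ⌈(74·248)/637⌉ = ⌈18600/637⌉ − ⌈18352/637⌉ = 30 − 29 = 1
n=75: ⌈(76·248)/637⌉ − ⌈(75·248)/637⌉ = ⌈18848/637⌉ − ⌈18600/637⌉ = 30 − 30 = 0
n=76: ⌈(77·248)/637⌉ − ⌈(76·248)/637⌉ = ⌈19096/637⌉ − ⌈18848/637⌉ = 30 − 30 = 0
n=77: ⌈(78·248)/637⌉ − ⌈(77·248)/637⌉ = ⌈19344/637⌉ − ⌈19096/637⌉ = 31 − 30 = 1
n=78: ⌈(79·248)/637⌉ − ⌈(78·248)/637⌉ = ⌈19592/637⌉ − ⌈19344/637⌉ = 31 − 31 = 0
n=79: ⌈(80·248)/637⌉ − ⌈(79·248)/637⌉ = ⌈19840/637⌉ − ⌈19592/637⌉ = 32 − 31 = 1
n=80: ⌈(81·248)/637⌉ − ⌈(80·248)/637⌉ = ⌈20088/637⌉ − ⌈19840/637⌉ = 32 − 32 = 0
n=81: ⌈(82·248)/637⌉ − ⌈(81·248)/637⌉ = ⌈20336/637⌉ − ⌈20088/637⌉ = 32 − 32 = 0
n=82: ⌈(83·248)/637⌉ − ⌈(82·248)/637⌉ = ⌈20584/637⌉ − ⌈20336/637⌉ = 33 − 32 = 1
n=83: ⌈(84·248)/637⌉ − ⌈(83·248)/637⌉ = ⌈20832/637⌉ − ⌈20584/637⌉ = 33 − 33 = 0
n=84: ⌈(85·248)/637⌉ − ⌈(84·248)/637⌉ = ⌈21080/637⌉ − ⌈20832/637⌉ = 34 − 33 = 1
n=85: ⌈(86·248)/637⌉ − ⌈(85·248)/637⌉ = ⌈21328/637⌉ − ⌈21080/637⌉ = 34 − 34 = 0
n=86: ⌈(87·248)/637⌉ − ⌈(86·248)/637⌉ = ⌈21576/637⌉ − ⌈21328/637⌉ = 34 − 34 = 0


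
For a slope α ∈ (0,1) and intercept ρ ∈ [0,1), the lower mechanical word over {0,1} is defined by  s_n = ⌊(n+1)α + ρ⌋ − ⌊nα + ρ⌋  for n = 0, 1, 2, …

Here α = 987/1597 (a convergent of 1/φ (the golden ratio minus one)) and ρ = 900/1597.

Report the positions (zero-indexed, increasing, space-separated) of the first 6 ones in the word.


0 2 3 5 7 8

n=0: ⌊1887/1597⌋−⌊900/1597⌋ = 1−0 = 1  ← one
n=1: ⌊2874/1597⌋−⌊1887/1597⌋ = 1−1 = 0
n=2: ⌊3861/1597⌋−⌊2874/1597⌋ = 2−1 = 1  ← one
n=3: ⌊4848/1597⌋−⌊3861/1597⌋ = 3−2 = 1  ← one
n=4: ⌊5835/1597⌋−⌊4848/1597⌋ = 3−3 = 0
n=5: ⌊6822/1597⌋−⌊5835/1597⌋ = 4−3 = 1  ← one
n=6: ⌊7809/1597⌋−⌊6822/1597⌋ = 4−4 = 0
n=7: ⌊8796/1597⌋−⌊7809/1597⌋ = 5−4 = 1  ← one
n=8: ⌊9783/1597⌋−⌊8796/1597⌋ = 6−5 = 1  ← one
positions of the first 6 ones: 0 2 3 5 7 8


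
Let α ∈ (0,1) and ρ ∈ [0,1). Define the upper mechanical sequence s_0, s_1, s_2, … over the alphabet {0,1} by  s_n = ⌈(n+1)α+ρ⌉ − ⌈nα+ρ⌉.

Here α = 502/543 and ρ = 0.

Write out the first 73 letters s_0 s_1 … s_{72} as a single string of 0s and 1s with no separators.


n=0: ⌈(1·502)/543⌉ − ⌈(0·502)/543⌉ = ⌈502/543⌉ − ⌈0/543⌉ = 1 − 0 = 1
n=1: ⌈(2·502)/543⌉ − ⌈(1·502)/543⌉ = ⌈1004/543⌉ − ⌈502/543⌉ = 2 − 1 = 1
n=2: ⌈(3·502)/543⌉ − ⌈(2·502)/543⌉ = ⌈1506/543⌉ − ⌈1004/543⌉ = 3 − 2 = 1
n=3: ⌈(4·502)/543⌉ − ⌈(3·502)/543⌉ = ⌈2008/543⌉ − ⌈1506/543⌉ = 4 − 3 = 1
n=4: ⌈(5·502)/543⌉ − ⌈(4·502)/543⌉ = ⌈2510/543⌉ − ⌈2008/543⌉ = 5 − 4 = 1
n=5: ⌈(6·502)/543⌉ − ⌈(5·502)/543⌉ = ⌈3012/543⌉ − ⌈2510/543⌉ = 6 − 5 = 1
n=6: ⌈(7·502)/543⌉ − ⌈(6·502)/543⌉ = ⌈3514/543⌉ − ⌈3012/543⌉ = 7 − 6 = 1
n=7: ⌈(8·502)/543⌉ − ⌈(7·502)/543⌉ = ⌈4016/543⌉ − ⌈3514/543⌉ = 8 − 7 = 1
n=8: ⌈(9·502)/543⌉ − ⌈(8·502)/543⌉ = ⌈4518/543⌉ − ⌈4016/543⌉ = 9 − 8 = 1
n=9: ⌈(10·502)/543⌉ − ⌈(9·502)/543⌉ = ⌈5020/543⌉ − ⌈4518/543⌉ = 10 − 9 = 1
n=10: ⌈(11·502)/543⌉ − ⌈(10·502)/543⌉ = ⌈5522/543⌉ − ⌈5020/543⌉ = 11 − 10 = 1
n=11: ⌈(12·502)/543⌉ − ⌈(11·502)/543⌉ = ⌈6024/543⌉ − ⌈5522/543⌉ = 12 − 11 = 1
n=12: ⌈(13·502)/543⌉ − ⌈(12·502)/543⌉ = ⌈6526/543⌉ − ⌈6024/543⌉ = 13 − 12 = 1
n=13: ⌈(14·502)/543⌉ − ⌈(13·502)/543⌉ = ⌈7028/543⌉ − ⌈6526/543⌉ = 13 − 13 = 0
n=14: ⌈(15·502)/543⌉ − ⌈(14·502)/543⌉ = ⌈7530/543⌉ − ⌈7028/543⌉ = 14 − 13 = 1
n=15: ⌈(16·502)/543⌉ − ⌈(15·502)/543⌉ = ⌈8032/543⌉ − ⌈7530/543⌉ = 15 − 14 = 1
n=16: ⌈(17·502)/543⌉ − ⌈(16·502)/543⌉ = ⌈8534/543⌉ − ⌈8032/543⌉ = 16 − 15 = 1
n=17: ⌈(18·502)/543⌉ − ⌈(17·502)/543⌉ = ⌈9036/543⌉ − ⌈8534/543⌉ = 17 − 16 = 1
n=18: ⌈(19·502)/543⌉ − ⌈(18·502)/543⌉ = ⌈9538/543⌉ − ⌈9036/543⌉ = 18 − 17 = 1
n=19: ⌈(20·502)/543⌉ − ⌈(19·502)/543⌉ = ⌈10040/543⌉ − ⌈9538/543⌉ = 19 − 18 = 1
n=20: ⌈(21·502)/543⌉ − ⌈(20·502)/543⌉ = ⌈10542/543⌉ − ⌈10040/543⌉ = 20 − 19 = 1
n=21: ⌈(22·502)/543⌉ − ⌈(21·502)/543⌉ = ⌈11044/543⌉ − ⌈10542/543⌉ = 21 − 20 = 1
n=22: ⌈(23·502)/543⌉ − ⌈(22·502)/543⌉ = ⌈11546/543⌉ − ⌈11044/543⌉ = 22 − 21 = 1
n=23: ⌈(24·502)/543⌉ − ⌈(23·502)/543⌉ = ⌈12048/543⌉ − ⌈11546/543⌉ = 23 − 22 = 1
n=24: ⌈(25·502)/543⌉ − ⌈(24·502)/543⌉ = ⌈12550/543⌉ − ⌈12048/543⌉ = 24 − 23 = 1
n=25: ⌈(26·502)/543⌉ − ⌈(25·502)/543⌉ = ⌈13052/543⌉ − ⌈12550/543⌉ = 25 − 24 = 1
n=26: ⌈(27·502)/543⌉ − ⌈(26·502)/543⌉ = ⌈13554/543⌉ − ⌈13052/543⌉ = 25 − 25 = 0
n=27: ⌈(28·502)/543⌉ − ⌈(27·502)/543⌉ = ⌈14056/543⌉ − ⌈13554/543⌉ = 26 − 25 = 1
n=28: ⌈(29·502)/543⌉ − ⌈(28·502)/543⌉ = ⌈14558/543⌉ − ⌈14056/543⌉ = 27 − 26 = 1
n=29: ⌈(30·502)/543⌉ − ⌈(29·502)/543⌉ = ⌈15060/543⌉ − ⌈14558/543⌉ = 28 − 27 = 1
n=30: ⌈(31·502)/543⌉ − ⌈(30·502)/543⌉ = ⌈15562/543⌉ − ⌈15060/543⌉ = 29 − 28 = 1
n=31: ⌈(32·502)/543⌉ − ⌈(31·502)/543⌉ = ⌈16064/543⌉ − ⌈15562/543⌉ = 30 − 29 = 1
n=32: ⌈(33·502)/543⌉ − ⌈(32·502)/543⌉ = ⌈16566/543⌉ − ⌈16064/543⌉ = 31 − 30 = 1
n=33: ⌈(34·502)/543⌉ − ⌈(33·502)/543⌉ = ⌈17068/543⌉ − ⌈16566/543⌉ = 32 − 31 = 1
n=34: ⌈(35·502)/543⌉ − ⌈(34·502)/543⌉ = ⌈17570/543⌉ − ⌈17068/543⌉ = 33 − 32 = 1
n=35: ⌈(36·502)/543⌉ − ⌈(35·502)/543⌉ = ⌈18072/543⌉ − ⌈17570/543⌉ = 34 − 33 = 1
n=36: ⌈(37·502)/543⌉ − ⌈(36·502)/543⌉ = ⌈18574/543⌉ − ⌈18072/543⌉ = 35 − 34 = 1
n=37: ⌈(38·502)/543⌉ − ⌈(37·502)/543⌉ = ⌈19076/543⌉ − ⌈18574/543⌉ = 36 − 35 = 1
n=38: ⌈(39·502)/543⌉ − ⌈(38·502)/543⌉ = ⌈19578/543⌉ − ⌈19076/543⌉ = 37 − 36 = 1
n=39: ⌈(40·502)/543⌉ − ⌈(39·502)/543⌉ = ⌈20080/543⌉ − ⌈19578/543⌉ = 37 − 37 = 0
n=40: ⌈(41·502)/543⌉ − ⌈(40·502)/543⌉ = ⌈20582/543⌉ − ⌈20080/543⌉ = 38 − 37 = 1
n=41: ⌈(42·502)/543⌉ − ⌈(41·502)/543⌉ = ⌈21084/543⌉ − ⌈20582/543⌉ = 39 − 38 = 1
n=42: ⌈(43·502)/543⌉ − ⌈(42·502)/543⌉ = ⌈21586/543⌉ − ⌈21084/543⌉ = 40 − 39 = 1
n=43: ⌈(44·502)/543⌉ − ⌈(43·502)/543⌉ = ⌈22088/543⌉ − ⌈21586/543⌉ = 41 − 40 = 1
n=44: ⌈(45·502)/543⌉ − ⌈(44·502)/543⌉ = ⌈22590/543⌉ − ⌈22088/543⌉ = 42 − 41 = 1
n=45: ⌈(46·502)/543⌉ − ⌈(45·502)/543⌉ = ⌈23092/543⌉ − ⌈22590/543⌉ = 43 − 42 = 1
n=46: ⌈(47·502)/543⌉ − ⌈(46·502)/543⌉ = ⌈23594/543⌉ − ⌈23092/543⌉ = 44 − 43 = 1
n=47: ⌈(48·502)/543⌉ − ⌈(47·502)/543⌉ = ⌈24096/543⌉ − ⌈23594/543⌉ = 45 − 44 = 1
n=48: ⌈(49·502)/543⌉ − ⌈(48·502)/543⌉ = ⌈24598/543⌉ − ⌈24096/543⌉ = 46 − 45 = 1
n=49: ⌈(50·502)/543⌉ − ⌈(49·502)/543⌉ = ⌈25100/543⌉ − ⌈24598/543⌉ = 47 − 46 = 1
n=50: ⌈(51·502)/543⌉ − ⌈(50·502)/543⌉ = ⌈25602/543⌉ − ⌈25100/543⌉ = 48 − 47 = 1
n=51: ⌈(52·502)/543⌉ − ⌈(51·502)/543⌉ = ⌈26104/543⌉ − ⌈25602/543⌉ = 49 − 48 = 1
n=52: ⌈(53·502)/543⌉ − ⌈(52·502)/543⌉ = ⌈26606/543⌉ − ⌈26104/543⌉ = 49 − 49 = 0
n=53: ⌈(54·502)/543⌉ − ⌈(53·502)/543⌉ = ⌈27108/543⌉ − ⌈26606/543⌉ = 50 − 49 = 1
n=54: ⌈(55·502)/543⌉ − ⌈(54·502)/543⌉ = ⌈27610/543⌉ − ⌈27108/543⌉ = 51 − 50 = 1
n=55: ⌈(56·502)/543⌉ − ⌈(55·502)/543⌉ = ⌈28112/543⌉ − ⌈27610/543⌉ = 52 − 51 = 1
n=56: ⌈(57·502)/543⌉ − ⌈(56·502)/543⌉ = ⌈28614/543⌉ − ⌈28112/543⌉ = 53 − 52 = 1
n=57: ⌈(58·502)/543⌉ − ⌈(57·502)/543⌉ = ⌈29116/543⌉ − ⌈28614/543⌉ = 54 − 53 = 1
n=58: ⌈(59·502)/543⌉ − ⌈(58·502)/543⌉ = ⌈29618/543⌉ − ⌈29116/543⌉ = 55 − 54 = 1
n=59: ⌈(60·502)/543⌉ − ⌈(59·502)/543⌉ = ⌈30120/543⌉ − ⌈29618/543⌉ = 56 − 55 = 1
n=60: ⌈(61·502)/543⌉ − ⌈(60·502)/543⌉ = ⌈30622/543⌉ − ⌈30120/543⌉ = 57 − 56 = 1
n=61: ⌈(62·502)/543⌉ − ⌈(61·502)/543⌉ = ⌈31124/543⌉ − ⌈30622/543⌉ = 58 − 57 = 1
n=62: ⌈(63·502)/543⌉ − ⌈(62·502)/543⌉ = ⌈31626/543⌉ − ⌈31124/543⌉ = 59 − 58 = 1
n=63: ⌈(64·502)/543⌉ − ⌈(63·502)/543⌉ = ⌈32128/543⌉ − ⌈31626/543⌉ = 60 − 59 = 1
n=64: ⌈(65·502)/543⌉ − ⌈(64·502)/543⌉ = ⌈32630/543⌉ − ⌈32128/543⌉ = 61 − 60 = 1
n=65: ⌈(66·502)/543⌉ − ⌈(65·502)/543⌉ = ⌈33132/543⌉ − ⌈32630/543⌉ = 62 − 61 = 1
n=66: ⌈(67·502)/543⌉ − ⌈(66·502)/543⌉ = ⌈33634/543⌉ − ⌈33132/543⌉ = 62 − 62 = 0
n=67: ⌈(68·502)/543⌉ − ⌈(67·502)/543⌉ = ⌈34136/543⌉ − ⌈33634/543⌉ = 63 − 62 = 1
n=68: ⌈(69·502)/543⌉ − ⌈(68·502)/543⌉ = ⌈34638/543⌉ − ⌈34136/543⌉ = 64 − 63 = 1
n=69: ⌈(70·502)/543⌉ − ⌈(69·502)/543⌉ = ⌈35140/543⌉ − ⌈34638/543⌉ = 65 − 64 = 1
n=70: ⌈(71·502)/543⌉ − ⌈(70·502)/543⌉ = ⌈35642/543⌉ − ⌈35140/543⌉ = 66 − 65 = 1
n=71: ⌈(72·502)/543⌉ − ⌈(71·502)/543⌉ = ⌈36144/543⌉ − ⌈35642/543⌉ = 67 − 66 = 1
n=72: ⌈(73·502)/543⌉ − ⌈(72·502)/543⌉ = ⌈36646/543⌉ − ⌈36144/543⌉ = 68 − 67 = 1

1111111111111011111111111101111111111110111111111111011111111111110111111
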